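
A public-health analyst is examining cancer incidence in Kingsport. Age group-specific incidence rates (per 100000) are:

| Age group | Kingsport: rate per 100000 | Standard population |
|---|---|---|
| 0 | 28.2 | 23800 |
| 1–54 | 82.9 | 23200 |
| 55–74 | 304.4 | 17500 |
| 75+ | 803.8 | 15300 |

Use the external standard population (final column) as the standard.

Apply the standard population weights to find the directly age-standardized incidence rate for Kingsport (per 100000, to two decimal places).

Standard total = 79800; weights = 0.2982, 0.2907, 0.2193, 0.1917.
Standardized rate: 0.2982×28.2 + 0.2907×82.9 + 0.2193×304.4 + 0.1917×803.8 = 253.3782 per 100000.

253.38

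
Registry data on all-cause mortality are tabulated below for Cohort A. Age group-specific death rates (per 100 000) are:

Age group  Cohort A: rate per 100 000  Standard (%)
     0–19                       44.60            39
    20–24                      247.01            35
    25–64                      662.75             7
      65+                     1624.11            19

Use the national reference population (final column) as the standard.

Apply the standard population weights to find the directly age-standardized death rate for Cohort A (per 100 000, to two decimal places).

458.82

Standard weights: 0.39, 0.35, 0.07, 0.19.
Standardized rate: 0.3900×44.60 + 0.3500×247.01 + 0.0700×662.75 + 0.1900×1624.11 = 458.8209 per 100 000.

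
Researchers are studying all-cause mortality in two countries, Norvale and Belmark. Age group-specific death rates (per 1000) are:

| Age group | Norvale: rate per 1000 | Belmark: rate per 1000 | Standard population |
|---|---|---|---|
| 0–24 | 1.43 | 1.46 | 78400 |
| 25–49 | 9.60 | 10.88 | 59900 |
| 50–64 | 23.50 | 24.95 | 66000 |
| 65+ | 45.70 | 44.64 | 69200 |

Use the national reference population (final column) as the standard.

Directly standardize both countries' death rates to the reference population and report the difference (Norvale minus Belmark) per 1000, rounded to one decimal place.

-0.4

Standard total = 273500; weights = 0.2867, 0.2190, 0.2413, 0.2530.
Norvale: 0.2867×1.43 + 0.2190×9.60 + 0.2413×23.50 + 0.2530×45.70 = 19.7462 per 1000.
Belmark: 0.2867×1.46 + 0.2190×10.88 + 0.2413×24.95 + 0.2530×44.64 = 20.1169 per 1000.
Difference = 19.7462 − 20.1169 = -0.3706.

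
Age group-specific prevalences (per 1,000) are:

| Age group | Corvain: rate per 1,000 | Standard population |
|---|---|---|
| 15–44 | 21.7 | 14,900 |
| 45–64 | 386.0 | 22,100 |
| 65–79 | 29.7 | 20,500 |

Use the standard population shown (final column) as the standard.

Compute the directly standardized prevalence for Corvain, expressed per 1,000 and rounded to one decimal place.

Standard total = 57,500; weights = 0.2591, 0.3843, 0.3565.
Standardized rate: 0.2591×21.7 + 0.3843×386.0 + 0.3565×29.7 = 164.5701 per 1,000.

164.6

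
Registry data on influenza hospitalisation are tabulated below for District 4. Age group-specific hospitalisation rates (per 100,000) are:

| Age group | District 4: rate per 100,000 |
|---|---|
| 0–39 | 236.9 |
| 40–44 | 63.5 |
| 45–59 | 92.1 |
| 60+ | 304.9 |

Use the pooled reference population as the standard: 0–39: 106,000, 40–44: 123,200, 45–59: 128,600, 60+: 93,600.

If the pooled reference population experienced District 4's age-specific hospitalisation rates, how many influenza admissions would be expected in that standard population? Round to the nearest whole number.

Expected influenza admissions = Σ (standard pop × age-specific rate ÷ 100,000)
= 106,000×236.9/100,000 + 123,200×63.5/100,000 + 128,600×92.1/100,000 + 93,600×304.9/100,000
= 251.11 + 78.23 + 118.44 + 285.39 = 733.17.

733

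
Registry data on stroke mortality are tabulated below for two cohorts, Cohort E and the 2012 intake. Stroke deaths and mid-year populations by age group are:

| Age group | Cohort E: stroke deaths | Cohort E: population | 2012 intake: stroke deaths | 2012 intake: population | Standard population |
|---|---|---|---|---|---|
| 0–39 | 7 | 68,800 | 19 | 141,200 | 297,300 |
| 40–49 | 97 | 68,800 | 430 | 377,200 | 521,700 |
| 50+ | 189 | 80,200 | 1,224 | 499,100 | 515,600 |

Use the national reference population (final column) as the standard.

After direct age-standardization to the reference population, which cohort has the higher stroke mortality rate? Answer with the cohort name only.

Age-specific rates per 100,000 for Cohort E: 10.17, 140.99, 235.66.
For the 2012 intake: 13.46, 114.00, 245.24.
Standard total = 1,334,600; weights = 0.2228, 0.3909, 0.3863.
Cohort E: 0.2228×10.17 + 0.3909×140.99 + 0.3863×235.66 = 148.4229 per 100,000.
The 2012 intake: 0.2228×13.46 + 0.3909×114.00 + 0.3863×245.24 = 142.3046 per 100,000.
The crude rates (134.53 vs 164.42) would put the 2012 intake higher, but that reflects its age composition; once standardized to a common age structure, Cohort E has the higher underlying rate.

Cohort E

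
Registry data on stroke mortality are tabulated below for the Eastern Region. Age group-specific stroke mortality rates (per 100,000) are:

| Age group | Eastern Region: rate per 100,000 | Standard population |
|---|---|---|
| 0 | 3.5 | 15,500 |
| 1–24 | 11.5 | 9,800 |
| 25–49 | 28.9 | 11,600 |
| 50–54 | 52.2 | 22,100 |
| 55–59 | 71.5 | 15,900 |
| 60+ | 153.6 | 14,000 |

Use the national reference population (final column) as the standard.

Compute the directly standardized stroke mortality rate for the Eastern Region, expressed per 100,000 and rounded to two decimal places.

55.60

Standard total = 88,900; weights = 0.1744, 0.1102, 0.1305, 0.2486, 0.1789, 0.1575.
Standardized rate: 0.1744×3.5 + 0.1102×11.5 + 0.1305×28.9 + 0.2486×52.2 + 0.1789×71.5 + 0.1575×153.6 = 55.6025 per 100,000.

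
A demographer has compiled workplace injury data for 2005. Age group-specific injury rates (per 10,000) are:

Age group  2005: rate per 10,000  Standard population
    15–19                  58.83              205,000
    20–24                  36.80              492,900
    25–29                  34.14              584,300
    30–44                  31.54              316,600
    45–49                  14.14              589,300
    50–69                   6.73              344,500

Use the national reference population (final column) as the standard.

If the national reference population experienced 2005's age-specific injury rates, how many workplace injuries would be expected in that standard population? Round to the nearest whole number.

Expected workplace injuries = Σ (standard pop × age-specific rate ÷ 10,000)
= 205,000×58.83/10,000 + 492,900×36.80/10,000 + 584,300×34.14/10,000 + 316,600×31.54/10,000 + 589,300×14.14/10,000 + 344,500×6.73/10,000
= 1206.02 + 1813.87 + 1994.80 + 998.56 + 833.27 + 231.85 = 7078.36.

7078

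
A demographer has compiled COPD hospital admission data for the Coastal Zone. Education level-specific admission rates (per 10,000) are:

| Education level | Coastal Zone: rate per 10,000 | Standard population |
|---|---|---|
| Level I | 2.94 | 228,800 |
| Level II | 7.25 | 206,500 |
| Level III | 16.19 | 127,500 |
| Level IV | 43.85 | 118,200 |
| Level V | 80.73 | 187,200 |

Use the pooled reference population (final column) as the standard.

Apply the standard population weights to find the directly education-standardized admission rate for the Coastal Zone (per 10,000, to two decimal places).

Standard total = 868,200; weights = 0.2635, 0.2378, 0.1469, 0.1361, 0.2156.
Standardized rate: 0.2635×2.94 + 0.2378×7.25 + 0.1469×16.19 + 0.1361×43.85 + 0.2156×80.73 = 28.2536 per 10,000.

28.25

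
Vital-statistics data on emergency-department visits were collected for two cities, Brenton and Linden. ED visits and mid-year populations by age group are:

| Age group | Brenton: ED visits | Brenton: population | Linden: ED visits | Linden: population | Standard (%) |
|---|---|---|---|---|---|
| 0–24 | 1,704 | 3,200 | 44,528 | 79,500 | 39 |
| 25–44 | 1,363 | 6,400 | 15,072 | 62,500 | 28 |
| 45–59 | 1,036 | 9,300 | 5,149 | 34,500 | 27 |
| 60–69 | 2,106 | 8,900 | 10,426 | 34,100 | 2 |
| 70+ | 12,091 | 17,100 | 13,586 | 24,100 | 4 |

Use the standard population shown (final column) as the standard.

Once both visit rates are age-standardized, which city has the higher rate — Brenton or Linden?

Age-specific rates per 1,000 for Brenton: 532.500, 212.969, 111.398, 236.629, 707.076.
For Linden: 560.101, 241.152, 149.246, 305.748, 563.734.
Standard weights: 0.39, 0.28, 0.27, 0.02, 0.04.
Brenton: 0.3900×532.500 + 0.2800×212.969 + 0.2700×111.398 + 0.0200×236.629 + 0.0400×707.076 = 330.3993 per 1,000.
Linden: 0.3900×560.101 + 0.2800×241.152 + 0.2700×149.246 + 0.0200×305.748 + 0.0400×563.734 = 354.9227 per 1,000.
The crude rates (407.57 vs 378.19) would put Brenton higher, but that reflects its age composition; once standardized to a common age structure, Linden has the higher underlying rate.

Linden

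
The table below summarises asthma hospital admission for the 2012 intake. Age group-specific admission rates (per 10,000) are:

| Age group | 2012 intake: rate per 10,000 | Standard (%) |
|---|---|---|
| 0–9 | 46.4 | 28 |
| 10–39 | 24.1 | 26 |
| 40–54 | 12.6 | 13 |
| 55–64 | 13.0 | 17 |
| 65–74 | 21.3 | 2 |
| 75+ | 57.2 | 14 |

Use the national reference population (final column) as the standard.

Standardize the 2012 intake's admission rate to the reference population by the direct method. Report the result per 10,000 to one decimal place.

31.5

Standard weights: 0.28, 0.26, 0.13, 0.17, 0.02, 0.14.
Standardized rate: 0.2800×46.4 + 0.2600×24.1 + 0.1300×12.6 + 0.1700×13.0 + 0.0200×21.3 + 0.1400×57.2 = 31.5400 per 10,000.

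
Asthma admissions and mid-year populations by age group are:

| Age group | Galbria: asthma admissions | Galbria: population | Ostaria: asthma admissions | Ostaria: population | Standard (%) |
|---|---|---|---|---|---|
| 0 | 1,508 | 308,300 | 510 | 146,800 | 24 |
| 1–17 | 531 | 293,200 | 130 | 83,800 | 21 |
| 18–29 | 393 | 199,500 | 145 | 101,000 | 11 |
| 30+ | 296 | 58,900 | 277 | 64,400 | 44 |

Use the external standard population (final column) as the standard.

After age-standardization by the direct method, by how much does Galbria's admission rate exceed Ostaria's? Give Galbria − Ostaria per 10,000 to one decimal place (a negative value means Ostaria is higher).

Age-specific rates per 10,000 for Galbria: 48.91, 18.11, 19.70, 50.25.
For Ostaria: 34.74, 15.51, 14.36, 43.01.
Standard weights: 0.24, 0.21, 0.11, 0.44.
Galbria: 0.2400×48.91 + 0.2100×18.11 + 0.1100×19.70 + 0.4400×50.25 = 39.8214 per 10,000.
Ostaria: 0.2400×34.74 + 0.2100×15.51 + 0.1100×14.36 + 0.4400×43.01 = 32.1003 per 10,000.
Difference = 39.8214 − 32.1003 = 7.7211.

7.7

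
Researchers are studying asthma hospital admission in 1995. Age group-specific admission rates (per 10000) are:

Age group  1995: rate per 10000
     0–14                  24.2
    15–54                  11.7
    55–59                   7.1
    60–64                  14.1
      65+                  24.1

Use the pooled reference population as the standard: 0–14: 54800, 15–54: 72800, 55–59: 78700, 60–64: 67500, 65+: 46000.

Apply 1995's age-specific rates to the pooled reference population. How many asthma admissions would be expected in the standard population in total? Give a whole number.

480

Expected asthma admissions = Σ (standard pop × age-specific rate ÷ 10000)
= 54800×24.2/10000 + 72800×11.7/10000 + 78700×7.1/10000 + 67500×14.1/10000 + 46000×24.1/10000
= 132.62 + 85.18 + 55.88 + 95.17 + 110.86 = 479.70.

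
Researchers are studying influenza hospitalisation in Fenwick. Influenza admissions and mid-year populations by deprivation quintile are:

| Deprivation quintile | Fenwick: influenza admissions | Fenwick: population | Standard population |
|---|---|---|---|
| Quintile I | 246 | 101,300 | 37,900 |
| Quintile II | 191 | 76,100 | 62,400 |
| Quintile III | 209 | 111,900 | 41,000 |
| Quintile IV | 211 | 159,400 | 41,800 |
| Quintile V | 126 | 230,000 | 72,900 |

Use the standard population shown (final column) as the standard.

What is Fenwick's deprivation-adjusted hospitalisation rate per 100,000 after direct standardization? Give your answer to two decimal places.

164.26

Deprivation-specific rates per 100,000 for Fenwick: 242.84, 250.99, 186.77, 132.37, 54.78.
Standard total = 256,000; weights = 0.1480, 0.2437, 0.1602, 0.1633, 0.2848.
Standardized rate: 0.1480×242.84 + 0.2437×250.99 + 0.1602×186.77 + 0.1633×132.37 + 0.2848×54.78 = 164.2569 per 100,000.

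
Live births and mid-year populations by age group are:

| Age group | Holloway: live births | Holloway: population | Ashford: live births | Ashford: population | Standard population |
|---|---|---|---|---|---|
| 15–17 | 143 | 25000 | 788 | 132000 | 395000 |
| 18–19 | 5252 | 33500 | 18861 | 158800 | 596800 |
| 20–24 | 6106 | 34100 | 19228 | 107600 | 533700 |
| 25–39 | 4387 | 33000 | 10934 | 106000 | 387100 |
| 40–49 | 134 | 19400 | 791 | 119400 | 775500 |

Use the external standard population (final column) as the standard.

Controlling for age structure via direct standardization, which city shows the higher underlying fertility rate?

Holloway

Age-specific rates per 1000 for Holloway: 5.720, 156.776, 179.062, 132.939, 6.907.
For Ashford: 5.970, 118.772, 178.699, 103.151, 6.625.
Standard total = 2688100; weights = 0.1469, 0.2220, 0.1985, 0.1440, 0.2885.
Holloway: 0.1469×5.720 + 0.2220×156.776 + 0.1985×179.062 + 0.1440×132.939 + 0.2885×6.907 = 92.3351 per 1000.
Ashford: 0.1469×5.970 + 0.2220×118.772 + 0.1985×178.699 + 0.1440×103.151 + 0.2885×6.625 = 79.4911 per 1000.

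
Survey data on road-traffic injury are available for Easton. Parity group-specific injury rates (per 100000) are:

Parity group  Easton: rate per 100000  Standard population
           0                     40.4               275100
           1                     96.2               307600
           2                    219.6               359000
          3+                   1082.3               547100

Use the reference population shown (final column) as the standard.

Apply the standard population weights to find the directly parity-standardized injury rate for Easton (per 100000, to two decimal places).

478.01

Standard total = 1488800; weights = 0.1848, 0.2066, 0.2411, 0.3675.
Standardized rate: 0.1848×40.4 + 0.2066×96.2 + 0.2411×219.6 + 0.3675×1082.3 = 478.0144 per 100000.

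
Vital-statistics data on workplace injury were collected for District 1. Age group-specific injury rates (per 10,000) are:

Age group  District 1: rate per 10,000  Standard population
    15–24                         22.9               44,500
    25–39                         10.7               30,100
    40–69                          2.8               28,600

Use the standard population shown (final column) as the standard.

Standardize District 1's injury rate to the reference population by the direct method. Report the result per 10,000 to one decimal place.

Standard total = 103,200; weights = 0.4312, 0.2917, 0.2771.
Standardized rate: 0.4312×22.9 + 0.2917×10.7 + 0.2771×2.8 = 13.7713 per 10,000.

13.8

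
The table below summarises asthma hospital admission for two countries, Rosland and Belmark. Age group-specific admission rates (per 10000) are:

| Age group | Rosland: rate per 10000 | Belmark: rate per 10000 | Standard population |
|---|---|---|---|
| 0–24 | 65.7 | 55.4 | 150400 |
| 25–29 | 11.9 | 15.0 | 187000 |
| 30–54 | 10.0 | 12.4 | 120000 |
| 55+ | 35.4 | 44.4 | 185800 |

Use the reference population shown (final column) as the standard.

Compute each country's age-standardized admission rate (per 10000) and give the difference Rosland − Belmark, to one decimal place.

-1.5

Standard total = 643200; weights = 0.2338, 0.2907, 0.1866, 0.2889.
Rosland: 0.2338×65.7 + 0.2907×11.9 + 0.1866×10.0 + 0.2889×35.4 = 30.9140 per 10000.
Belmark: 0.2338×55.4 + 0.2907×15.0 + 0.1866×12.4 + 0.2889×44.4 = 32.4544 per 10000.
Difference = 30.9140 − 32.4544 = -1.5404.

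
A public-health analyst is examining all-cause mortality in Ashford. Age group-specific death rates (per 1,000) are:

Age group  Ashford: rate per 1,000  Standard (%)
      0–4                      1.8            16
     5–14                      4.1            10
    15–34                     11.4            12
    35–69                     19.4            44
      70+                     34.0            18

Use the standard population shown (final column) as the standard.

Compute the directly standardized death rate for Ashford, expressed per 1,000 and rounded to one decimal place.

16.7

Standard weights: 0.16, 0.10, 0.12, 0.44, 0.18.
Standardized rate: 0.1600×1.8 + 0.1000×4.1 + 0.1200×11.4 + 0.4400×19.4 + 0.1800×34.0 = 16.7220 per 1,000.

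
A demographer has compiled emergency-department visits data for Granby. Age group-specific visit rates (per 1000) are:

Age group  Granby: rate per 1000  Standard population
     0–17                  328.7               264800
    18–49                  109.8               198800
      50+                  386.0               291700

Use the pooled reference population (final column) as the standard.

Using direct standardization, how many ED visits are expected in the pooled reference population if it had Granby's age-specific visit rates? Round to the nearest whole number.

221464

Expected ED visits = Σ (standard pop × age-specific rate ÷ 1000)
= 264800×328.7/1000 + 198800×109.8/1000 + 291700×386.0/1000
= 87039.76 + 21828.24 + 112596.20 = 221464.20.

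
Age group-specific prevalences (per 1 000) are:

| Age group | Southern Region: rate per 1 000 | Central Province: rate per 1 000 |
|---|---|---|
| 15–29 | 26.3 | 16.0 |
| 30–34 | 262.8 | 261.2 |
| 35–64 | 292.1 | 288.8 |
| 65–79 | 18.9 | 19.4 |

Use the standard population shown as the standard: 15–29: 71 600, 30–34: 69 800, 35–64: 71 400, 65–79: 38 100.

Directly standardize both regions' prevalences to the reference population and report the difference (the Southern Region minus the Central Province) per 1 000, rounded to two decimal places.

Standard total = 250 900; weights = 0.2854, 0.2782, 0.2846, 0.1519.
The Southern Region: 0.2854×26.3 + 0.2782×262.8 + 0.2846×292.1 + 0.1519×18.9 = 166.6104 per 1 000.
The Central Province: 0.2854×16.0 + 0.2782×261.2 + 0.2846×288.8 + 0.1519×19.4 = 162.3628 per 1 000.
Difference = 166.6104 − 162.3628 = 4.2476.

4.25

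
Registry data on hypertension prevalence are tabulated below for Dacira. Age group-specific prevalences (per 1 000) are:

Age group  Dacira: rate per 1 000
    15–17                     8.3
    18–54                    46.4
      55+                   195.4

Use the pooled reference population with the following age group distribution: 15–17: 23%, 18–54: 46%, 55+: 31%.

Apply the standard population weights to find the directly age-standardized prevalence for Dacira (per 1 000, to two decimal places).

83.83

Standard weights: 0.23, 0.46, 0.31.
Standardized rate: 0.2300×8.3 + 0.4600×46.4 + 0.3100×195.4 = 83.8270 per 1 000.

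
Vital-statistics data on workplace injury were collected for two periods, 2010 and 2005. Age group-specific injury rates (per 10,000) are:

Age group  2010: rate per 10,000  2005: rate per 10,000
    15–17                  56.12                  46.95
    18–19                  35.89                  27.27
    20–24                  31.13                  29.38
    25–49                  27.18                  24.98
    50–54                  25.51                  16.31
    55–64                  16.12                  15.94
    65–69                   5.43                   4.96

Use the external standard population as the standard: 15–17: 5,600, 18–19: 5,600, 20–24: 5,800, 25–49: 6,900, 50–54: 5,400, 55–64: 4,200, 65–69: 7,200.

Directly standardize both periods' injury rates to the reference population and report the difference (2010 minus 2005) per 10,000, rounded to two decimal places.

4.39

Standard total = 40,700; weights = 0.1376, 0.1376, 0.1425, 0.1695, 0.1327, 0.1032, 0.1769.
2010: 0.1376×56.12 + 0.1376×35.89 + 0.1425×31.13 + 0.1695×27.18 + 0.1327×25.51 + 0.1032×16.12 + 0.1769×5.43 = 27.7127 per 10,000.
2005: 0.1376×46.95 + 0.1376×27.27 + 0.1425×29.38 + 0.1695×24.98 + 0.1327×16.31 + 0.1032×15.94 + 0.1769×4.96 = 23.3202 per 10,000.
Difference = 27.7127 − 23.3202 = 4.3925.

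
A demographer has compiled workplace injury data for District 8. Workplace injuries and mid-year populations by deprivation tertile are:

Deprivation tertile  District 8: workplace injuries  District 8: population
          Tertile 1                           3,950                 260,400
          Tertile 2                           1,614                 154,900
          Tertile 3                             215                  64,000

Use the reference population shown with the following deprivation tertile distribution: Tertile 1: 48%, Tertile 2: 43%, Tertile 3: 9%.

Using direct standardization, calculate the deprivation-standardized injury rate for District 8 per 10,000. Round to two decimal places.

120.64

Deprivation-specific rates per 10,000 for District 8: 151.69, 104.20, 33.59.
Standard weights: 0.48, 0.43, 0.09.
Standardized rate: 0.4800×151.69 + 0.4300×104.20 + 0.0900×33.59 = 120.6389 per 10,000.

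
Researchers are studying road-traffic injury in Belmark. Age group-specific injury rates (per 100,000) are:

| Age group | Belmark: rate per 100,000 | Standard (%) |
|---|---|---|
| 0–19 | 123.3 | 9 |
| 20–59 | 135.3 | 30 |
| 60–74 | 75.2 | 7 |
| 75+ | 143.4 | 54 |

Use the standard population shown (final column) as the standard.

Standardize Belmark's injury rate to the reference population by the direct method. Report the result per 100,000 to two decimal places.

134.39

Standard weights: 0.09, 0.30, 0.07, 0.54.
Standardized rate: 0.0900×123.3 + 0.3000×135.3 + 0.0700×75.2 + 0.5400×143.4 = 134.3870 per 100,000.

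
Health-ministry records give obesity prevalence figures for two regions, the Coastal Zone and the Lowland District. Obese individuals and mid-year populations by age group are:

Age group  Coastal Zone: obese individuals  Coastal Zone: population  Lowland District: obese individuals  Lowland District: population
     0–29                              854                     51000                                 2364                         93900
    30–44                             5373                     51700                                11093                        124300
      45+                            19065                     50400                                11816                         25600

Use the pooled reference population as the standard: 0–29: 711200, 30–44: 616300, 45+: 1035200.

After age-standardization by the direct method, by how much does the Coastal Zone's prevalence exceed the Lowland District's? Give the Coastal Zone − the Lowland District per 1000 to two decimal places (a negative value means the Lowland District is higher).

Age-specific rates per 1000 for the Coastal Zone: 16.745, 103.926, 378.274.
For the Lowland District: 25.176, 89.244, 461.562.
Standard total = 2362700; weights = 0.3010, 0.2608, 0.4381.
The Coastal Zone: 0.3010×16.745 + 0.2608×103.926 + 0.4381×378.274 = 197.8872 per 1000.
The Lowland District: 0.3010×25.176 + 0.2608×89.244 + 0.4381×461.562 = 233.0873 per 1000.
Difference = 197.8872 − 233.0873 = -35.2001.

-35.20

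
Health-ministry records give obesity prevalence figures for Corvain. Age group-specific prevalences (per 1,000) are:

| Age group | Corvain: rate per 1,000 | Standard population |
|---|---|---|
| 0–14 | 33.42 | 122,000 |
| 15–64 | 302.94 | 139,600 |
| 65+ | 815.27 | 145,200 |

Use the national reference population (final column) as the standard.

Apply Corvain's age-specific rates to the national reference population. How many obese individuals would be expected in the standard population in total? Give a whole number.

164745

Expected obese individuals = Σ (standard pop × age-specific rate ÷ 1,000)
= 122,000×33.42/1,000 + 139,600×302.94/1,000 + 145,200×815.27/1,000
= 4077.24 + 42290.42 + 118377.20 = 164744.87.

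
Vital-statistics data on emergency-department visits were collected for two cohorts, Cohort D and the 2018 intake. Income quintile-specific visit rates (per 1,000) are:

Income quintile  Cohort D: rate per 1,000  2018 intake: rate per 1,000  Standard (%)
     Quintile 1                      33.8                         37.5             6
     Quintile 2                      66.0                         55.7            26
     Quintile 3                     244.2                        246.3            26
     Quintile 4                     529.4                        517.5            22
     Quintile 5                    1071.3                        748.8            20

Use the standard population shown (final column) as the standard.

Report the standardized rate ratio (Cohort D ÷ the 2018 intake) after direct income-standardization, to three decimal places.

Standard weights: 0.06, 0.26, 0.26, 0.22, 0.20.
Cohort D: 0.0600×33.8 + 0.2600×66.0 + 0.2600×244.2 + 0.2200×529.4 + 0.2000×1071.3 = 413.4080 per 1,000.
The 2018 intake: 0.0600×37.5 + 0.2600×55.7 + 0.2600×246.3 + 0.2200×517.5 + 0.2000×748.8 = 344.3800 per 1,000.
Ratio = 413.4080 ÷ 344.3800 = 1.20044.

1.200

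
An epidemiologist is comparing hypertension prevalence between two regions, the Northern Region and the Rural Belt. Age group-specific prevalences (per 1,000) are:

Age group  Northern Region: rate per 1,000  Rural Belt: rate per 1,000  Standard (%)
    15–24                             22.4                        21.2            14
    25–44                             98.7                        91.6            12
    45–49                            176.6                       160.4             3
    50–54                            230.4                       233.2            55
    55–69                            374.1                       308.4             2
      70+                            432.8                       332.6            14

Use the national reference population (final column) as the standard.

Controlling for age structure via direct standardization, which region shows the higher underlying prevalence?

Standard weights: 0.14, 0.12, 0.03, 0.55, 0.02, 0.14.
The Northern Region: 0.1400×22.4 + 0.1200×98.7 + 0.0300×176.6 + 0.5500×230.4 + 0.0200×374.1 + 0.1400×432.8 = 215.0720 per 1,000.
The Rural Belt: 0.1400×21.2 + 0.1200×91.6 + 0.0300×160.4 + 0.5500×233.2 + 0.0200×308.4 + 0.1400×332.6 = 199.7640 per 1,000.

Northern Region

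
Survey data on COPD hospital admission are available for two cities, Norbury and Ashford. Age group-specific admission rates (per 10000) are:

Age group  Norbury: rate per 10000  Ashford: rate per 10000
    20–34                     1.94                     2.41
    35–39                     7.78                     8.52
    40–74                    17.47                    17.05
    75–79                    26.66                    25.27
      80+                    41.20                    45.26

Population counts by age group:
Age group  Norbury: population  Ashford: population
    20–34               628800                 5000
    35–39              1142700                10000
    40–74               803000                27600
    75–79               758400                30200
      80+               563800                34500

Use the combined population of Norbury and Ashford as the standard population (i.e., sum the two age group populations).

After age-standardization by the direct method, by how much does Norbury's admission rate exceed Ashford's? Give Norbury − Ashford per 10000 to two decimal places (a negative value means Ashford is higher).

Combined standard total = 4004000; weights = 0.1583, 0.2879, 0.2074, 0.1970, 0.1494.
Norbury: 0.1583×1.94 + 0.2879×7.78 + 0.2074×17.47 + 0.1970×26.66 + 0.1494×41.20 = 17.5780 per 10000.
Ashford: 0.1583×2.41 + 0.2879×8.52 + 0.2074×17.05 + 0.1970×25.27 + 0.1494×45.26 = 18.1112 per 10000.
Difference = 17.5780 − 18.1112 = -0.5332.

-0.53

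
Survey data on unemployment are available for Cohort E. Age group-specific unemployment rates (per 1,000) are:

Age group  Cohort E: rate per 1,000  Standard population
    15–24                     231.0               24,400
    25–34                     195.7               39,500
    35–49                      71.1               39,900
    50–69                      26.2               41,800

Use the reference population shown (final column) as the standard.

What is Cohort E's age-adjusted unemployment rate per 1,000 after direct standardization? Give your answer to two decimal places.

118.81

Standard total = 145,600; weights = 0.1676, 0.2713, 0.2740, 0.2871.
Standardized rate: 0.1676×231.0 + 0.2713×195.7 + 0.2740×71.1 + 0.2871×26.2 = 118.8091 per 1,000.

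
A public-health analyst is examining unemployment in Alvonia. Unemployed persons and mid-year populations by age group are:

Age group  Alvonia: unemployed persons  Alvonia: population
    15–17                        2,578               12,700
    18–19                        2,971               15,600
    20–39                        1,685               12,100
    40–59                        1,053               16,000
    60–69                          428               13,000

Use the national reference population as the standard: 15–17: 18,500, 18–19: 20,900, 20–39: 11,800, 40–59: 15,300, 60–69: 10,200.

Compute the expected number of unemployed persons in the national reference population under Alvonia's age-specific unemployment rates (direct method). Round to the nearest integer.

Age-specific rates per 1,000 for Alvonia: 202.992, 190.449, 139.256, 65.812, 32.923.
Expected unemployed persons = Σ (standard pop × age-specific rate ÷ 1,000)
= 18,500×202.992/1,000 + 20,900×190.449/1,000 + 11,800×139.256/1,000 + 15,300×65.812/1,000 + 10,200×32.923/1,000
= 3755.35 + 3980.38 + 1643.22 + 1006.93 + 335.82 = 10721.70.

10722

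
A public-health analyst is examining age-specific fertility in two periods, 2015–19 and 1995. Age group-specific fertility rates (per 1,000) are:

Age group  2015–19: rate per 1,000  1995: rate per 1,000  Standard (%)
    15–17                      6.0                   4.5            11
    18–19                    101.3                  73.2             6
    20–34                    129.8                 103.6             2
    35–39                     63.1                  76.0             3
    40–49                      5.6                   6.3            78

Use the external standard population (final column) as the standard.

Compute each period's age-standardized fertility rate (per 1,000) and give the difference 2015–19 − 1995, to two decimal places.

1.44

Standard weights: 0.11, 0.06, 0.02, 0.03, 0.78.
2015–19: 0.1100×6.0 + 0.0600×101.3 + 0.0200×129.8 + 0.0300×63.1 + 0.7800×5.6 = 15.5950 per 1,000.
1995: 0.1100×4.5 + 0.0600×73.2 + 0.0200×103.6 + 0.0300×76.0 + 0.7800×6.3 = 14.1530 per 1,000.
Difference = 15.5950 − 14.1530 = 1.4420.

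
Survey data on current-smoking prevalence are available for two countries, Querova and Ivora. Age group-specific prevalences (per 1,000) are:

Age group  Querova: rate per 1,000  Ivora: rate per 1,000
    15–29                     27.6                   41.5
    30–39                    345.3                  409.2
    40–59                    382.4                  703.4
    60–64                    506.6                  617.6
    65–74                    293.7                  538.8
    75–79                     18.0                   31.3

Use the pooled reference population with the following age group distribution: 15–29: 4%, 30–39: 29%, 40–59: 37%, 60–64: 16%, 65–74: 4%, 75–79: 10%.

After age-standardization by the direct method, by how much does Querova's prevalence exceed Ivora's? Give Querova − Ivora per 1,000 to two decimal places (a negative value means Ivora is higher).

Standard weights: 0.04, 0.29, 0.37, 0.16, 0.04, 0.10.
Querova: 0.0400×27.6 + 0.2900×345.3 + 0.3700×382.4 + 0.1600×506.6 + 0.0400×293.7 + 0.1000×18.0 = 337.3330 per 1,000.
Ivora: 0.0400×41.5 + 0.2900×409.2 + 0.3700×703.4 + 0.1600×617.6 + 0.0400×538.8 + 0.1000×31.3 = 504.0840 per 1,000.
Difference = 337.3330 − 504.0840 = -166.7510.

-166.75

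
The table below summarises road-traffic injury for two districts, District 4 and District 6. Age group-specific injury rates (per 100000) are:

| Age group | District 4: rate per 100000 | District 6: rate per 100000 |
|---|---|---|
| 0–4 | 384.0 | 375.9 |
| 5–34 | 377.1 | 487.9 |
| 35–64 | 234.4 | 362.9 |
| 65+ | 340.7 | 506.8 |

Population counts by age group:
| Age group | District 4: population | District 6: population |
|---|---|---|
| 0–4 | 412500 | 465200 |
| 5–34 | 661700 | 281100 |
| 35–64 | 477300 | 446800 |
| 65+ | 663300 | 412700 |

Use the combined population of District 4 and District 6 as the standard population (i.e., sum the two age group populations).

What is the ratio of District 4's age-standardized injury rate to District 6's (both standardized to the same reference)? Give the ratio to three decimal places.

Combined standard total = 3820600; weights = 0.2297, 0.2468, 0.2419, 0.2816.
District 4: 0.2297×384.0 + 0.2468×377.1 + 0.2419×234.4 + 0.2816×340.7 = 333.9185 per 100000.
District 6: 0.2297×375.9 + 0.2468×487.9 + 0.2419×362.9 + 0.2816×506.8 = 437.2591 per 100000.
Ratio = 333.9185 ÷ 437.2591 = 0.76366.

0.764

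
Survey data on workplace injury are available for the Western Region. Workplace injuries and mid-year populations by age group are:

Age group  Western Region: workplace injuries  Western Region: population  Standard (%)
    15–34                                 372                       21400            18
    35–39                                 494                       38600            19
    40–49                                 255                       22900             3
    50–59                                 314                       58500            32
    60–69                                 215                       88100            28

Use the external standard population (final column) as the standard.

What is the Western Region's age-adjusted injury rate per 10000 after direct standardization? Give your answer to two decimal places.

82.96

Age-specific rates per 10000 for the Western Region: 173.83, 127.98, 111.35, 53.68, 24.40.
Standard weights: 0.18, 0.19, 0.03, 0.32, 0.28.
Standardized rate: 0.1800×173.83 + 0.1900×127.98 + 0.0300×111.35 + 0.3200×53.68 + 0.2800×24.40 = 82.9556 per 10000.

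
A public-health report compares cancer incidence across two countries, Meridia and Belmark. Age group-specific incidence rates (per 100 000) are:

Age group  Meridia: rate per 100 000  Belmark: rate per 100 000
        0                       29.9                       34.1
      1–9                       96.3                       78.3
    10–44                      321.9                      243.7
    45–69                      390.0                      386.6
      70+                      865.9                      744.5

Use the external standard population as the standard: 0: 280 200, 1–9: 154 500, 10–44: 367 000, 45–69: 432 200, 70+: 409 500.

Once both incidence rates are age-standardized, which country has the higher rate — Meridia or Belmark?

Standard total = 1 643 400; weights = 0.1705, 0.0940, 0.2233, 0.2630, 0.2492.
Meridia: 0.1705×29.9 + 0.0940×96.3 + 0.2233×321.9 + 0.2630×390.0 + 0.2492×865.9 = 404.3676 per 100 000.
Belmark: 0.1705×34.1 + 0.0940×78.3 + 0.2233×243.7 + 0.2630×386.6 + 0.2492×744.5 = 354.7836 per 100 000.

Meridia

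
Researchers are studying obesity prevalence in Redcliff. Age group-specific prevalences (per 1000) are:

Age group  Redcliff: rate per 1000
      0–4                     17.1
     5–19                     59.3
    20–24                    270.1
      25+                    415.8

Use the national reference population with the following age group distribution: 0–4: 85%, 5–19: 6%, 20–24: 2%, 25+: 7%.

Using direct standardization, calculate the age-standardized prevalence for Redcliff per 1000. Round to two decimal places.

52.60

Standard weights: 0.85, 0.06, 0.02, 0.07.
Standardized rate: 0.8500×17.1 + 0.0600×59.3 + 0.0200×270.1 + 0.0700×415.8 = 52.6010 per 1000.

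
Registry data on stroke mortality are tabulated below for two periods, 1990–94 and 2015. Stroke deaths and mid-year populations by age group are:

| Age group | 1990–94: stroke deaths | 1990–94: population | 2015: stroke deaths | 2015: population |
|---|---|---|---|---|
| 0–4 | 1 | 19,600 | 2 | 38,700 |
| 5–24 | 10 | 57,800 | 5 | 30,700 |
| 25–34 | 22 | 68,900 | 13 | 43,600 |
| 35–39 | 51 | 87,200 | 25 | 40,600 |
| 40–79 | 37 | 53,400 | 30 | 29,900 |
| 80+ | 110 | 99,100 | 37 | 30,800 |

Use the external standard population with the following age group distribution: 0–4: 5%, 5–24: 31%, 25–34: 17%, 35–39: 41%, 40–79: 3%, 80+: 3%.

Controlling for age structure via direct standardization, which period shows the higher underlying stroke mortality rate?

Age-specific rates per 100,000 for 1990–94: 5.10, 17.30, 31.93, 58.49, 69.29, 111.00.
For 2015: 5.17, 16.29, 29.82, 61.58, 100.33, 120.13.
Standard weights: 0.05, 0.31, 0.17, 0.41, 0.03, 0.03.
1990–94: 0.0500×5.10 + 0.3100×17.30 + 0.1700×31.93 + 0.4100×58.49 + 0.0300×69.29 + 0.0300×111.00 = 40.4346 per 100,000.
2015: 0.0500×5.17 + 0.3100×16.29 + 0.1700×29.82 + 0.4100×61.58 + 0.0300×100.33 + 0.0300×120.13 = 42.2363 per 100,000.
The crude rates (59.84 vs 52.26) would put 1990–94 higher, but that reflects its age composition; once standardized to a common age structure, 2015 has the higher underlying rate.

2015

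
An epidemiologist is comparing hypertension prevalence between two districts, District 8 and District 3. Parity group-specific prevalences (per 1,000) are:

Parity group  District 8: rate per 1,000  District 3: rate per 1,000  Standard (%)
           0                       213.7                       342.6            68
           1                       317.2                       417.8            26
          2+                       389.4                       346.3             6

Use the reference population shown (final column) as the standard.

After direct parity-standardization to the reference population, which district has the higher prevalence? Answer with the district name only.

District 3

Standard weights: 0.68, 0.26, 0.06.
District 8: 0.6800×213.7 + 0.2600×317.2 + 0.0600×389.4 = 251.1520 per 1,000.
District 3: 0.6800×342.6 + 0.2600×417.8 + 0.0600×346.3 = 362.3740 per 1,000.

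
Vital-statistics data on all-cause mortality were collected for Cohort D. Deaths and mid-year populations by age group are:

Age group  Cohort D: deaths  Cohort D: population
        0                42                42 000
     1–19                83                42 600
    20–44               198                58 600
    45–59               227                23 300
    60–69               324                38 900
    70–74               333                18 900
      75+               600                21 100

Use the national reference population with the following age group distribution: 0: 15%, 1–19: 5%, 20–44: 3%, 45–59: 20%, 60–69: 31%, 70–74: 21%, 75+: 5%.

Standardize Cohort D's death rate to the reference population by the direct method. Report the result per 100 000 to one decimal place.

1000.1

Age-specific rates per 100 000 for Cohort D: 100.00, 194.84, 337.88, 974.25, 832.90, 1761.90, 2843.60.
Standard weights: 0.15, 0.05, 0.03, 0.20, 0.31, 0.21, 0.05.
Standardized rate: 0.1500×100.00 + 0.0500×194.84 + 0.0300×337.88 + 0.2000×974.25 + 0.3100×832.90 + 0.2100×1761.90 + 0.0500×2843.60 = 1000.1087 per 100 000.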